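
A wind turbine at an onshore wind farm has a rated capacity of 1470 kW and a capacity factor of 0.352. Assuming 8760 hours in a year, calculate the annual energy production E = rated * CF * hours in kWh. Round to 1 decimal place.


Annual energy = rated_kW * capacity_factor * hours_per_year
Given: P_rated = 1470 kW, CF = 0.352, hours = 8760
E = 1470 * 0.352 * 8760
E = 4532774.4 kWh

4532774.4


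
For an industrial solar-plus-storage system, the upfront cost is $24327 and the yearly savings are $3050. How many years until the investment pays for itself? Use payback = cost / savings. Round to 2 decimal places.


Simple payback period = initial cost / annual savings
Payback = 24327 / 3050
Payback = 7.98 years

7.98


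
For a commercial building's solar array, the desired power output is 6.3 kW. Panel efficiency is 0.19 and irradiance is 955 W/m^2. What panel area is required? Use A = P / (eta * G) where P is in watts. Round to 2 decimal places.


Convert target power to watts: P = 6.3 * 1000 = 6300.0 W
Compute denominator: eta * G = 0.19 * 955 = 181.45
Required area A = P / (eta * G) = 6300.0 / 181.45
A = 34.72 m^2

34.72


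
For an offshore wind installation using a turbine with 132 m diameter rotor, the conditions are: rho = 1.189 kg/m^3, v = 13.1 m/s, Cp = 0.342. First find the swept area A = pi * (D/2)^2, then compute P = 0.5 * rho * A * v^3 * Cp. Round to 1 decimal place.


Step 1 -- Compute swept area:
  A = pi * (D/2)^2 = pi * (132/2)^2 = 13684.78 m^2
Step 2 -- Apply wind power equation:
  P = 0.5 * rho * A * v^3 * Cp
  v^3 = 13.1^3 = 2248.091
  P = 0.5 * 1.189 * 13684.78 * 2248.091 * 0.342
  P = 6255032.9 W

6255032.9


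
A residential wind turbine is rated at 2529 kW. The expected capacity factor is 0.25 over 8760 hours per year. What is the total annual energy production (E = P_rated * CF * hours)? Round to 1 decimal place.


Annual energy = rated_kW * capacity_factor * hours_per_year
Given: P_rated = 2529 kW, CF = 0.25, hours = 8760
E = 2529 * 0.25 * 8760
E = 5538510.0 kWh

5538510.0


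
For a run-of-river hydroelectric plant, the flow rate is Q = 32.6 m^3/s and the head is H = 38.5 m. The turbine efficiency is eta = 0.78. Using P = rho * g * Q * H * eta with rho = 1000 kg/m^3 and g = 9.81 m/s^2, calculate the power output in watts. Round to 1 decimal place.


Apply the hydropower formula P = rho * g * Q * H * eta
rho * g = 1000 * 9.81 = 9810.0
P = 9810.0 * 32.6 * 38.5 * 0.78
P = 9603774.2 W

9603774.2


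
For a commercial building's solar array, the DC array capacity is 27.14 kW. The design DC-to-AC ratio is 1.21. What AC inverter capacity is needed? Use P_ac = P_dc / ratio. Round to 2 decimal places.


The inverter AC capacity is determined by the DC/AC ratio.
Given: P_dc = 27.14 kW, DC/AC ratio = 1.21
P_ac = P_dc / ratio = 27.14 / 1.21
P_ac = 22.43 kW

22.43


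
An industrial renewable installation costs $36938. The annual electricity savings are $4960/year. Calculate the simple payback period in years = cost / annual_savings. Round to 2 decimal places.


Simple payback period = initial cost / annual savings
Payback = 36938 / 4960
Payback = 7.45 years

7.45


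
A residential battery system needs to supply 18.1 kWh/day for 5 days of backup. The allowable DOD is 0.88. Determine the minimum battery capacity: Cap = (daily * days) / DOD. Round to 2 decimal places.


Total energy needed = daily * days = 18.1 * 5 = 90.5 kWh
Account for depth of discharge:
  Cap = total_energy / DOD = 90.5 / 0.88
  Cap = 102.84 kWh

102.84


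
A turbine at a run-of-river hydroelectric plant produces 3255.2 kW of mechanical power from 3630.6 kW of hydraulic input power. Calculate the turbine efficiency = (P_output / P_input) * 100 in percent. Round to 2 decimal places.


Turbine efficiency = (output power / input power) * 100
eta = (3255.2 / 3630.6) * 100
eta = 89.66%

89.66


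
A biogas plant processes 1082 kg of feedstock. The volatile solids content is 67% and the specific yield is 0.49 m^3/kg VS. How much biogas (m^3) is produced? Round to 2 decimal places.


Compute volatile solids:
  VS = mass * VS_fraction = 1082 * 0.67 = 724.94 kg
Calculate biogas volume:
  Biogas = VS * specific_yield = 724.94 * 0.49
  Biogas = 355.22 m^3

355.22


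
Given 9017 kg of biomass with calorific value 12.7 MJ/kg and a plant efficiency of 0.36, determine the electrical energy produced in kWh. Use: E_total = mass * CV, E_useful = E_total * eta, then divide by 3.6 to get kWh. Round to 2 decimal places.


Total energy = mass * CV = 9017 * 12.7 = 114515.9 MJ
Useful energy = total * eta = 114515.9 * 0.36 = 41225.72 MJ
Convert to kWh: 41225.72 / 3.6
Useful energy = 11451.59 kWh

11451.59


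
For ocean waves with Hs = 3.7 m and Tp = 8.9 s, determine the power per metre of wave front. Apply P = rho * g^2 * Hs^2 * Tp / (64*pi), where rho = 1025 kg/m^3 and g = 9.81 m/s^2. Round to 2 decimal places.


Apply wave power formula:
  g^2 = 9.81^2 = 96.2361
  Hs^2 = 3.7^2 = 13.69
  Numerator = rho * g^2 * Hs^2 * Tp = 1025 * 96.2361 * 13.69 * 8.9 = 12018640.23
  Denominator = 64 * pi = 201.0619
  P = 12018640.23 / 201.0619 = 59775.81 W/m

59775.81


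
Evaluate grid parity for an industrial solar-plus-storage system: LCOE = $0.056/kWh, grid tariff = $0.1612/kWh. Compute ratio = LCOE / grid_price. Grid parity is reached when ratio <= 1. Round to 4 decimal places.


Compare LCOE to grid price:
  LCOE = $0.056/kWh, Grid price = $0.1612/kWh
  Ratio = LCOE / grid_price = 0.056 / 0.1612 = 0.3474
  Grid parity achieved (ratio <= 1)? yes

0.3474


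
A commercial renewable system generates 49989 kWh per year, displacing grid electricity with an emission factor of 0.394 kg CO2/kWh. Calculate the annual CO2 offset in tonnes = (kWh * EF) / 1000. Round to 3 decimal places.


CO2 offset in kg = generation * emission_factor
CO2 offset = 49989 * 0.394 = 19695.67 kg
Convert to tonnes:
  CO2 offset = 19695.67 / 1000 = 19.696 tonnes

19.696


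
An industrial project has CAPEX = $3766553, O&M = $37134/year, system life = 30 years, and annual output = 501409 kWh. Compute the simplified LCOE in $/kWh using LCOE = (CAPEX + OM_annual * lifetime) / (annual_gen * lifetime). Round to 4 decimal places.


Total cost = CAPEX + OM * lifetime = 3766553 + 37134 * 30 = 3766553 + 1114020 = 4880573
Total generation = annual * lifetime = 501409 * 30 = 15042270 kWh
LCOE = 4880573 / 15042270
LCOE = 0.3245 $/kWh

0.3245


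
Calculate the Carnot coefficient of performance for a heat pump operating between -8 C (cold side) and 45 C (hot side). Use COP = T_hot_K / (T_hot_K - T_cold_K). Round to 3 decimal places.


Convert to Kelvin:
  T_hot = 45 + 273.15 = 318.15 K
  T_cold = -8 + 273.15 = 265.15 K
Apply Carnot COP formula:
  COP = T_hot_K / (T_hot_K - T_cold_K) = 318.15 / 53.0
  COP = 6.003

6.003


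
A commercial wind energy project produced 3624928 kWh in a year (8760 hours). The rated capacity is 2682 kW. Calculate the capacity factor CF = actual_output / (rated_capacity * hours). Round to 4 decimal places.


Capacity factor = actual output / maximum possible output
Maximum possible = rated * hours = 2682 * 8760 = 23494320 kWh
CF = 3624928 / 23494320
CF = 0.1543

0.1543


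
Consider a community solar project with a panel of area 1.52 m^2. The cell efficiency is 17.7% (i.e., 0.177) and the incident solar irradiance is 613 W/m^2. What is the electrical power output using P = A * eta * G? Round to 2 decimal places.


Use the solar power formula P = A * eta * G.
Given: A = 1.52 m^2, eta = 0.177, G = 613 W/m^2
P = 1.52 * 0.177 * 613
P = 164.92 W

164.92


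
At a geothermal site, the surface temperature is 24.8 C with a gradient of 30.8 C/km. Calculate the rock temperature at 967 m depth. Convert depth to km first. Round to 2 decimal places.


Convert depth to km: 967 / 1000 = 0.967 km
Temperature increase = gradient * depth_km = 30.8 * 0.967 = 29.78 C
Temperature at depth = T_surface + delta_T = 24.8 + 29.78
T = 54.58 C

54.58


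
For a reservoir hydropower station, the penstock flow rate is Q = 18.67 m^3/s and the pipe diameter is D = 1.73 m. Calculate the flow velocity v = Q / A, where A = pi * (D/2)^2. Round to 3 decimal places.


Compute pipe cross-sectional area:
  A = pi * (D/2)^2 = pi * (1.73/2)^2 = 2.3506 m^2
Calculate velocity:
  v = Q / A = 18.67 / 2.3506
  v = 7.943 m/s

7.943


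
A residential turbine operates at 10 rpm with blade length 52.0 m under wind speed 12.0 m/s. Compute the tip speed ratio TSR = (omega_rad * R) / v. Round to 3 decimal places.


Convert rotational speed to rad/s:
  omega = 10 * 2 * pi / 60 = 1.0472 rad/s
Compute tip speed:
  v_tip = omega * R = 1.0472 * 52.0 = 54.454 m/s
Tip speed ratio:
  TSR = v_tip / v_wind = 54.454 / 12.0 = 4.538

4.538


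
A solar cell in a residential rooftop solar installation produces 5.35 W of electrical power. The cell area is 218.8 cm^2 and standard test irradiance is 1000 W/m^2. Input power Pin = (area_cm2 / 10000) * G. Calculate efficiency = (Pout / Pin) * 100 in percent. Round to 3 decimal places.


First compute the input power:
  Pin = area_cm2 / 10000 * G = 218.8 / 10000 * 1000 = 21.88 W
Then compute efficiency:
  Efficiency = (Pout / Pin) * 100 = (5.35 / 21.88) * 100
  Efficiency = 24.452%

24.452


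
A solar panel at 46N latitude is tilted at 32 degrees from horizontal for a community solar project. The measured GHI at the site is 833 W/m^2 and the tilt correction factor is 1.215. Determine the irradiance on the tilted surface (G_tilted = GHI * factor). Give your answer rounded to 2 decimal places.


Identify the given values:
  GHI = 833 W/m^2, tilt correction factor = 1.215
Apply the formula G_tilted = GHI * factor:
  G_tilted = 833 * 1.215
  G_tilted = 1012.10 W/m^2

1012.10


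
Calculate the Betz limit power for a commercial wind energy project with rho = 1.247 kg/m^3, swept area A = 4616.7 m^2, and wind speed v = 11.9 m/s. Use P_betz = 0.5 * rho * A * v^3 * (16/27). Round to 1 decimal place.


The Betz coefficient Cp_max = 16/27 = 0.5926
v^3 = 11.9^3 = 1685.159
P_betz = 0.5 * rho * A * v^3 * Cp_max
P_betz = 0.5 * 1.247 * 4616.7 * 1685.159 * 0.5926
P_betz = 2874519.2 W

2874519.2


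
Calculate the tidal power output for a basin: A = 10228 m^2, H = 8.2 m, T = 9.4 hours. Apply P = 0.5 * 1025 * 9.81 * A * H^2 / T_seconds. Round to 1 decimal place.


Convert period to seconds: T = 9.4 * 3600 = 33840.0 s
H^2 = 8.2^2 = 67.24
P = 0.5 * rho * g * A * H^2 / T
P = 0.5 * 1025 * 9.81 * 10228 * 67.24 / 33840.0
P = 102176.5 W

102176.5


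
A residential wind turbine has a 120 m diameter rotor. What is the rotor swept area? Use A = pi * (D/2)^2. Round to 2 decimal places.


Compute the rotor radius:
  r = D / 2 = 120 / 2 = 60.0 m
Calculate swept area:
  A = pi * r^2 = pi * 60.0^2
  A = 11309.73 m^2

11309.73


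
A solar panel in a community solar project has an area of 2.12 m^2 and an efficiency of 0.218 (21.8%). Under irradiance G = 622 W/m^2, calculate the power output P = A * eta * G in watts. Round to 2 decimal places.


Use the solar power formula P = A * eta * G.
Given: A = 2.12 m^2, eta = 0.218, G = 622 W/m^2
P = 2.12 * 0.218 * 622
P = 287.46 W

287.46


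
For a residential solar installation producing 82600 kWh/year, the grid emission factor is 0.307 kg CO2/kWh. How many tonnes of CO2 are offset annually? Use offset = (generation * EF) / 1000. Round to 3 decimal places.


CO2 offset in kg = generation * emission_factor
CO2 offset = 82600 * 0.307 = 25358.2 kg
Convert to tonnes:
  CO2 offset = 25358.2 / 1000 = 25.358 tonnes

25.358


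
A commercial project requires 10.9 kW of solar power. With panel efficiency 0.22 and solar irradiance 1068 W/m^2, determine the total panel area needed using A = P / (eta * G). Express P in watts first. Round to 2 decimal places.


Convert target power to watts: P = 10.9 * 1000 = 10900.0 W
Compute denominator: eta * G = 0.22 * 1068 = 234.96
Required area A = P / (eta * G) = 10900.0 / 234.96
A = 46.39 m^2

46.39


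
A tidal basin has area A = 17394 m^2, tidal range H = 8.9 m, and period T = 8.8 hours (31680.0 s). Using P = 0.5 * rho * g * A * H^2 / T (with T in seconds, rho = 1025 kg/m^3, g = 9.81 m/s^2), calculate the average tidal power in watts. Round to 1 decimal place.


Convert period to seconds: T = 8.8 * 3600 = 31680.0 s
H^2 = 8.9^2 = 79.21
P = 0.5 * rho * g * A * H^2 / T
P = 0.5 * 1025 * 9.81 * 17394 * 79.21 / 31680.0
P = 218653.9 W

218653.9


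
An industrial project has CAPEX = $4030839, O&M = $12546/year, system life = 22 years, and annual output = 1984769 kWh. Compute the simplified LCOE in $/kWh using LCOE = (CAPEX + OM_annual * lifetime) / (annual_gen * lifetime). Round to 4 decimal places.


Total cost = CAPEX + OM * lifetime = 4030839 + 12546 * 22 = 4030839 + 276012 = 4306851
Total generation = annual * lifetime = 1984769 * 22 = 43664918 kWh
LCOE = 4306851 / 43664918
LCOE = 0.0986 $/kWh

0.0986


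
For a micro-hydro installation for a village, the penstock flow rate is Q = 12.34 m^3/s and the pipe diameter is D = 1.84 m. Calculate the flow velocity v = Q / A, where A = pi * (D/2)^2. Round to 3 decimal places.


Compute pipe cross-sectional area:
  A = pi * (D/2)^2 = pi * (1.84/2)^2 = 2.659 m^2
Calculate velocity:
  v = Q / A = 12.34 / 2.659
  v = 4.641 m/s

4.641


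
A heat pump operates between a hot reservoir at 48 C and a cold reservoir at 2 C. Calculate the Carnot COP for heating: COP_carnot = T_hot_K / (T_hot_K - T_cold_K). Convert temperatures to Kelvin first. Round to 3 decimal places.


Convert to Kelvin:
  T_hot = 48 + 273.15 = 321.15 K
  T_cold = 2 + 273.15 = 275.15 K
Apply Carnot COP formula:
  COP = T_hot_K / (T_hot_K - T_cold_K) = 321.15 / 46.0
  COP = 6.982

6.982


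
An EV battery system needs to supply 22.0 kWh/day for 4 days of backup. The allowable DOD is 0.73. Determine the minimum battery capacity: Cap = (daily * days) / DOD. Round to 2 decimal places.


Total energy needed = daily * days = 22.0 * 4 = 88.0 kWh
Account for depth of discharge:
  Cap = total_energy / DOD = 88.0 / 0.73
  Cap = 120.55 kWh

120.55


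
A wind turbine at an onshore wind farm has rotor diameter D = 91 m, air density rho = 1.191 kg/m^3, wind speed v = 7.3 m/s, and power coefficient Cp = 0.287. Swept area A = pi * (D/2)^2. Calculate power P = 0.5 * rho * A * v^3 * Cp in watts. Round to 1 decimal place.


Step 1 -- Compute swept area:
  A = pi * (D/2)^2 = pi * (91/2)^2 = 6503.88 m^2
Step 2 -- Apply wind power equation:
  P = 0.5 * rho * A * v^3 * Cp
  v^3 = 7.3^3 = 389.017
  P = 0.5 * 1.191 * 6503.88 * 389.017 * 0.287
  P = 432419.1 W

432419.1


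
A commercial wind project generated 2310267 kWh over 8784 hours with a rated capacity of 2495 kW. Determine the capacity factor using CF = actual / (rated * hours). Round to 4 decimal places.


Capacity factor = actual output / maximum possible output
Maximum possible = rated * hours = 2495 * 8784 = 21916080 kWh
CF = 2310267 / 21916080
CF = 0.1054

0.1054


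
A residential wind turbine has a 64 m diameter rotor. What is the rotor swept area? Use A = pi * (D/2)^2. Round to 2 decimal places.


Compute the rotor radius:
  r = D / 2 = 64 / 2 = 32.0 m
Calculate swept area:
  A = pi * r^2 = pi * 32.0^2
  A = 3216.99 m^2

3216.99


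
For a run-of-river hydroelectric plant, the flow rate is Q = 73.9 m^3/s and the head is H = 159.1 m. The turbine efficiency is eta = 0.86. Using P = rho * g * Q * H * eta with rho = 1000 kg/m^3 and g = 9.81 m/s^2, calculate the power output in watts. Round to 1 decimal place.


Apply the hydropower formula P = rho * g * Q * H * eta
rho * g = 1000 * 9.81 = 9810.0
P = 9810.0 * 73.9 * 159.1 * 0.86
P = 99193240.1 W

99193240.1


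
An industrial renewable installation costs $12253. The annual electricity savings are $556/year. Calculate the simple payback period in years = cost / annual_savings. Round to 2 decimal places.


Simple payback period = initial cost / annual savings
Payback = 12253 / 556
Payback = 22.04 years

22.04


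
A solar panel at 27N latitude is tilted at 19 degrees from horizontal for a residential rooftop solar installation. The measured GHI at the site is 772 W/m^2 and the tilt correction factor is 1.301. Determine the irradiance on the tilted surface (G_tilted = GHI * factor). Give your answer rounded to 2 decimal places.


Identify the given values:
  GHI = 772 W/m^2, tilt correction factor = 1.301
Apply the formula G_tilted = GHI * factor:
  G_tilted = 772 * 1.301
  G_tilted = 1004.37 W/m^2

1004.37


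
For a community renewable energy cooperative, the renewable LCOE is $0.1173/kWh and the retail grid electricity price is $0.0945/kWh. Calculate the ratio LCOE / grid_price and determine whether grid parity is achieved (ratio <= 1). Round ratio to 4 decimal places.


Compare LCOE to grid price:
  LCOE = $0.1173/kWh, Grid price = $0.0945/kWh
  Ratio = LCOE / grid_price = 0.1173 / 0.0945 = 1.2413
  Grid parity achieved (ratio <= 1)? no

1.2413


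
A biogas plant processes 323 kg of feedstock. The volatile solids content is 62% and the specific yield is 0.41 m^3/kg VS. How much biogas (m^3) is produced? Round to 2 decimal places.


Compute volatile solids:
  VS = mass * VS_fraction = 323 * 0.62 = 200.26 kg
Calculate biogas volume:
  Biogas = VS * specific_yield = 200.26 * 0.41
  Biogas = 82.11 m^3

82.11


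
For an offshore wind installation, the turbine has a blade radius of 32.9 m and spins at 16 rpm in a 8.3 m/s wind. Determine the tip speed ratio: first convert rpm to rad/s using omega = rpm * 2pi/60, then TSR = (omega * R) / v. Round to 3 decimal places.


Convert rotational speed to rad/s:
  omega = 16 * 2 * pi / 60 = 1.6755 rad/s
Compute tip speed:
  v_tip = omega * R = 1.6755 * 32.9 = 55.124 m/s
Tip speed ratio:
  TSR = v_tip / v_wind = 55.124 / 8.3 = 6.642

6.642


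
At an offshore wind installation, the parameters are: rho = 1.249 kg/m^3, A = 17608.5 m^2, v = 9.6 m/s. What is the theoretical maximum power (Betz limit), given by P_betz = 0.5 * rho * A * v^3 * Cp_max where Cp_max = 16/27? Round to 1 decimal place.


The Betz coefficient Cp_max = 16/27 = 0.5926
v^3 = 9.6^3 = 884.736
P_betz = 0.5 * rho * A * v^3 * Cp_max
P_betz = 0.5 * 1.249 * 17608.5 * 884.736 * 0.5926
P_betz = 5765337.3 W

5765337.3


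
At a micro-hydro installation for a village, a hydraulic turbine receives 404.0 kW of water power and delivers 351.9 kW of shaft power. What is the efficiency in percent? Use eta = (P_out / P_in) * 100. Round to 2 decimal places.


Turbine efficiency = (output power / input power) * 100
eta = (351.9 / 404.0) * 100
eta = 87.10%

87.10


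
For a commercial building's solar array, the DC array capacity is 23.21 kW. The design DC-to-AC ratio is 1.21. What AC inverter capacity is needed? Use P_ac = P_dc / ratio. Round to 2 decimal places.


The inverter AC capacity is determined by the DC/AC ratio.
Given: P_dc = 23.21 kW, DC/AC ratio = 1.21
P_ac = P_dc / ratio = 23.21 / 1.21
P_ac = 19.18 kW

19.18


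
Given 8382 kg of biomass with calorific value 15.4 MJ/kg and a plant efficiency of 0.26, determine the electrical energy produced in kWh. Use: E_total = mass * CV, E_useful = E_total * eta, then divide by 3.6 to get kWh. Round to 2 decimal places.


Total energy = mass * CV = 8382 * 15.4 = 129082.8 MJ
Useful energy = total * eta = 129082.8 * 0.26 = 33561.53 MJ
Convert to kWh: 33561.53 / 3.6
Useful energy = 9322.65 kWh

9322.65


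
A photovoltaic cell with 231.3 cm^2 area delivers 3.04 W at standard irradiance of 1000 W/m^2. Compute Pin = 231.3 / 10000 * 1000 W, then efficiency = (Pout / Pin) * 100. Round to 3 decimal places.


First compute the input power:
  Pin = area_cm2 / 10000 * G = 231.3 / 10000 * 1000 = 23.13 W
Then compute efficiency:
  Efficiency = (Pout / Pin) * 100 = (3.04 / 23.13) * 100
  Efficiency = 13.143%

13.143


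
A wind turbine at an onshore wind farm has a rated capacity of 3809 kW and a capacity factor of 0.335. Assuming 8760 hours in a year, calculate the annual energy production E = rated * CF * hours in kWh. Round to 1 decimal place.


Annual energy = rated_kW * capacity_factor * hours_per_year
Given: P_rated = 3809 kW, CF = 0.335, hours = 8760
E = 3809 * 0.335 * 8760
E = 11177891.4 kWh

11177891.4


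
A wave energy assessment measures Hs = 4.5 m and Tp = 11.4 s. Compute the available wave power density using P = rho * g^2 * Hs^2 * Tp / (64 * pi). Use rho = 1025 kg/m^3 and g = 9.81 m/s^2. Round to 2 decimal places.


Apply wave power formula:
  g^2 = 9.81^2 = 96.2361
  Hs^2 = 4.5^2 = 20.25
  Numerator = rho * g^2 * Hs^2 * Tp = 1025 * 96.2361 * 20.25 * 11.4 = 22771506.28
  Denominator = 64 * pi = 201.0619
  P = 22771506.28 / 201.0619 = 113256.18 W/m

113256.18


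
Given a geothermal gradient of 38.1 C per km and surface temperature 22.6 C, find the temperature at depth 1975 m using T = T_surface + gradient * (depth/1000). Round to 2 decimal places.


Convert depth to km: 1975 / 1000 = 1.975 km
Temperature increase = gradient * depth_km = 38.1 * 1.975 = 75.25 C
Temperature at depth = T_surface + delta_T = 22.6 + 75.25
T = 97.85 C

97.85


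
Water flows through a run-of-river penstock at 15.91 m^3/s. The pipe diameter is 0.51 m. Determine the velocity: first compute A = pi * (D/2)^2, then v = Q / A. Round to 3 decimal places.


Compute pipe cross-sectional area:
  A = pi * (D/2)^2 = pi * (0.51/2)^2 = 0.2043 m^2
Calculate velocity:
  v = Q / A = 15.91 / 0.2043
  v = 77.883 m/s

77.883


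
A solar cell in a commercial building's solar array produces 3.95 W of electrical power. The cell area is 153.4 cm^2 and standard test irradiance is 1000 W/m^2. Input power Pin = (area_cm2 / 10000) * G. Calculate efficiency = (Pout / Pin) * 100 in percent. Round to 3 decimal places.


First compute the input power:
  Pin = area_cm2 / 10000 * G = 153.4 / 10000 * 1000 = 15.34 W
Then compute efficiency:
  Efficiency = (Pout / Pin) * 100 = (3.95 / 15.34) * 100
  Efficiency = 25.750%

25.750


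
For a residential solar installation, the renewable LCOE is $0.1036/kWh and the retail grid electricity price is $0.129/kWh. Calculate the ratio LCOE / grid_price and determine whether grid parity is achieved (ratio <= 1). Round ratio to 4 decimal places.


Compare LCOE to grid price:
  LCOE = $0.1036/kWh, Grid price = $0.129/kWh
  Ratio = LCOE / grid_price = 0.1036 / 0.129 = 0.8031
  Grid parity achieved (ratio <= 1)? yes

0.8031


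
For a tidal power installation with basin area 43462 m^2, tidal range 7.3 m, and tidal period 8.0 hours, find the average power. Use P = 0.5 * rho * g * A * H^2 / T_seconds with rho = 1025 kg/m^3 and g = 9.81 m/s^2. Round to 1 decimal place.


Convert period to seconds: T = 8.0 * 3600 = 28800.0 s
H^2 = 7.3^2 = 53.29
P = 0.5 * rho * g * A * H^2 / T
P = 0.5 * 1025 * 9.81 * 43462 * 53.29 / 28800.0
P = 404320.6 W

404320.6


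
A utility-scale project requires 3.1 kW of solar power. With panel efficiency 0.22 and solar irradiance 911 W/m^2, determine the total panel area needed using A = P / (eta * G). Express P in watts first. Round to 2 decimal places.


Convert target power to watts: P = 3.1 * 1000 = 3100.0 W
Compute denominator: eta * G = 0.22 * 911 = 200.42
Required area A = P / (eta * G) = 3100.0 / 200.42
A = 15.47 m^2

15.47


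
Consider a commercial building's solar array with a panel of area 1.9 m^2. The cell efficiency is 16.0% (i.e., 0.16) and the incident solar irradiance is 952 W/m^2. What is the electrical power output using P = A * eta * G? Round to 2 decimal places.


Use the solar power formula P = A * eta * G.
Given: A = 1.9 m^2, eta = 0.16, G = 952 W/m^2
P = 1.9 * 0.16 * 952
P = 289.41 W

289.41


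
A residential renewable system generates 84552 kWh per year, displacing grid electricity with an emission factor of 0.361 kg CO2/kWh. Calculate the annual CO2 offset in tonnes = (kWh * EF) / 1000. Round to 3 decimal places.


CO2 offset in kg = generation * emission_factor
CO2 offset = 84552 * 0.361 = 30523.27 kg
Convert to tonnes:
  CO2 offset = 30523.27 / 1000 = 30.523 tonnes

30.523


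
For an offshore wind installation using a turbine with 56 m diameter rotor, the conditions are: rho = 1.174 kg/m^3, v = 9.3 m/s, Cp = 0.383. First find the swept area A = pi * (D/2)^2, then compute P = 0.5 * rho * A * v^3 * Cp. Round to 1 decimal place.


Step 1 -- Compute swept area:
  A = pi * (D/2)^2 = pi * (56/2)^2 = 2463.01 m^2
Step 2 -- Apply wind power equation:
  P = 0.5 * rho * A * v^3 * Cp
  v^3 = 9.3^3 = 804.357
  P = 0.5 * 1.174 * 2463.01 * 804.357 * 0.383
  P = 445401.5 W

445401.5


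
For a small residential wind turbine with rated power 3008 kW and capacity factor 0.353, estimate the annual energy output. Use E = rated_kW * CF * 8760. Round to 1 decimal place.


Annual energy = rated_kW * capacity_factor * hours_per_year
Given: P_rated = 3008 kW, CF = 0.353, hours = 8760
E = 3008 * 0.353 * 8760
E = 9301578.2 kWh

9301578.2


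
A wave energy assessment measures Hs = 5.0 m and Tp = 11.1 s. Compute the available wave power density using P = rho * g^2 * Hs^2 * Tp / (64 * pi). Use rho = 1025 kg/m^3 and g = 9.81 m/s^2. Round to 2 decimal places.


Apply wave power formula:
  g^2 = 9.81^2 = 96.2361
  Hs^2 = 5.0^2 = 25.0
  Numerator = rho * g^2 * Hs^2 * Tp = 1025 * 96.2361 * 25.0 * 11.1 = 27373155.69
  Denominator = 64 * pi = 201.0619
  P = 27373155.69 / 201.0619 = 136142.91 W/m

136142.91


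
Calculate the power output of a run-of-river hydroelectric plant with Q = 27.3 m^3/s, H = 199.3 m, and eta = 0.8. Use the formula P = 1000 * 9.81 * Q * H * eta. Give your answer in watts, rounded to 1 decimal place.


Apply the hydropower formula P = rho * g * Q * H * eta
rho * g = 1000 * 9.81 = 9810.0
P = 9810.0 * 27.3 * 199.3 * 0.8
P = 42700104.7 W

42700104.7


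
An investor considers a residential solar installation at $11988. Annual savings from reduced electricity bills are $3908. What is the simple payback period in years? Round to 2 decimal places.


Simple payback period = initial cost / annual savings
Payback = 11988 / 3908
Payback = 3.07 years

3.07


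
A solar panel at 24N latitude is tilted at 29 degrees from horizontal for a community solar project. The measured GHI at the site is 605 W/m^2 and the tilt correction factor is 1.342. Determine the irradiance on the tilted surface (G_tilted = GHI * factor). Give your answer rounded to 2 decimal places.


Identify the given values:
  GHI = 605 W/m^2, tilt correction factor = 1.342
Apply the formula G_tilted = GHI * factor:
  G_tilted = 605 * 1.342
  G_tilted = 811.91 W/m^2

811.91


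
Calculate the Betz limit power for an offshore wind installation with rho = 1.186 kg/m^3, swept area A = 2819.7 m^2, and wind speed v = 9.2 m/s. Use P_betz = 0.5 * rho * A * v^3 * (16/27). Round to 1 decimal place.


The Betz coefficient Cp_max = 16/27 = 0.5926
v^3 = 9.2^3 = 778.688
P_betz = 0.5 * rho * A * v^3 * Cp_max
P_betz = 0.5 * 1.186 * 2819.7 * 778.688 * 0.5926
P_betz = 771573.5 W

771573.5


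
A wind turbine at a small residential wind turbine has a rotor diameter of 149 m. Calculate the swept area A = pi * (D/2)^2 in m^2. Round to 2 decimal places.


Compute the rotor radius:
  r = D / 2 = 149 / 2 = 74.5 m
Calculate swept area:
  A = pi * r^2 = pi * 74.5^2
  A = 17436.62 m^2

17436.62


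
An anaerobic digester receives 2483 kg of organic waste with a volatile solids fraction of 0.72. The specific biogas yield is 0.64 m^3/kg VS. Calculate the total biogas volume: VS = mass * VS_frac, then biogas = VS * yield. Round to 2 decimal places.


Compute volatile solids:
  VS = mass * VS_fraction = 2483 * 0.72 = 1787.76 kg
Calculate biogas volume:
  Biogas = VS * specific_yield = 1787.76 * 0.64
  Biogas = 1144.17 m^3

1144.17


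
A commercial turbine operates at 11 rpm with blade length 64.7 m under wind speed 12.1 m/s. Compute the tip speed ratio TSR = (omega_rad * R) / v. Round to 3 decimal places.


Convert rotational speed to rad/s:
  omega = 11 * 2 * pi / 60 = 1.1519 rad/s
Compute tip speed:
  v_tip = omega * R = 1.1519 * 64.7 = 74.529 m/s
Tip speed ratio:
  TSR = v_tip / v_wind = 74.529 / 12.1 = 6.159

6.159


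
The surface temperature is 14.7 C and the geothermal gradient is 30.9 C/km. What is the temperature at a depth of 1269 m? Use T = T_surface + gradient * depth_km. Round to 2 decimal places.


Convert depth to km: 1269 / 1000 = 1.269 km
Temperature increase = gradient * depth_km = 30.9 * 1.269 = 39.21 C
Temperature at depth = T_surface + delta_T = 14.7 + 39.21
T = 53.91 C

53.91


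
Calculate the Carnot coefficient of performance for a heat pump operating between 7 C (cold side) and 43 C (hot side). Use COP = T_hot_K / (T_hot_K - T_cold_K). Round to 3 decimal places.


Convert to Kelvin:
  T_hot = 43 + 273.15 = 316.15 K
  T_cold = 7 + 273.15 = 280.15 K
Apply Carnot COP formula:
  COP = T_hot_K / (T_hot_K - T_cold_K) = 316.15 / 36.0
  COP = 8.782

8.782


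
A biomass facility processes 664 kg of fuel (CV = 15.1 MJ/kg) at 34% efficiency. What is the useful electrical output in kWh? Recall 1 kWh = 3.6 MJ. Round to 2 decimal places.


Total energy = mass * CV = 664 * 15.1 = 10026.4 MJ
Useful energy = total * eta = 10026.4 * 0.34 = 3408.98 MJ
Convert to kWh: 3408.98 / 3.6
Useful energy = 946.94 kWh

946.94


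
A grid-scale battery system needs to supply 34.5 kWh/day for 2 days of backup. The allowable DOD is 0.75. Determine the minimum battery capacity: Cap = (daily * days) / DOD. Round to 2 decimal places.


Total energy needed = daily * days = 34.5 * 2 = 69.0 kWh
Account for depth of discharge:
  Cap = total_energy / DOD = 69.0 / 0.75
  Cap = 92.00 kWh

92.00


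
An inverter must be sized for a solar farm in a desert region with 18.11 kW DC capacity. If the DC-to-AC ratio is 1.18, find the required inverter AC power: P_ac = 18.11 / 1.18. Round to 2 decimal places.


The inverter AC capacity is determined by the DC/AC ratio.
Given: P_dc = 18.11 kW, DC/AC ratio = 1.18
P_ac = P_dc / ratio = 18.11 / 1.18
P_ac = 15.35 kW

15.35


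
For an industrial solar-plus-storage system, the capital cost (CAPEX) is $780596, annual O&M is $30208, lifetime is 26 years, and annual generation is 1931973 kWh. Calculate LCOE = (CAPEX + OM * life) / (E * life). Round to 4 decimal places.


Total cost = CAPEX + OM * lifetime = 780596 + 30208 * 26 = 780596 + 785408 = 1566004
Total generation = annual * lifetime = 1931973 * 26 = 50231298 kWh
LCOE = 1566004 / 50231298
LCOE = 0.0312 $/kWh

0.0312


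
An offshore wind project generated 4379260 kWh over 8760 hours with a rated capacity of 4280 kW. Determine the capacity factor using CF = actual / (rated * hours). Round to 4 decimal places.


Capacity factor = actual output / maximum possible output
Maximum possible = rated * hours = 4280 * 8760 = 37492800 kWh
CF = 4379260 / 37492800
CF = 0.1168

0.1168


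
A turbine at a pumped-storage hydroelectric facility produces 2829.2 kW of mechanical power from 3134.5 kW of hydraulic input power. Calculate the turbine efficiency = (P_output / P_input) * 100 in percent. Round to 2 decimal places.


Turbine efficiency = (output power / input power) * 100
eta = (2829.2 / 3134.5) * 100
eta = 90.26%

90.26


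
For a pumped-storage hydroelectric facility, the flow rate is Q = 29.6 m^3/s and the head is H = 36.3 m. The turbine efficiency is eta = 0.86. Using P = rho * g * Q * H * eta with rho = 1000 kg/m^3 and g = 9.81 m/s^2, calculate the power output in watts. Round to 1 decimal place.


Apply the hydropower formula P = rho * g * Q * H * eta
rho * g = 1000 * 9.81 = 9810.0
P = 9810.0 * 29.6 * 36.3 * 0.86
P = 9064958.0 W

9064958.0


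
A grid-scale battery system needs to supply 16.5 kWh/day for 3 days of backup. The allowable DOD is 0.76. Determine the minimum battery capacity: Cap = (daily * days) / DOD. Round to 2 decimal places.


Total energy needed = daily * days = 16.5 * 3 = 49.5 kWh
Account for depth of discharge:
  Cap = total_energy / DOD = 49.5 / 0.76
  Cap = 65.13 kWh

65.13


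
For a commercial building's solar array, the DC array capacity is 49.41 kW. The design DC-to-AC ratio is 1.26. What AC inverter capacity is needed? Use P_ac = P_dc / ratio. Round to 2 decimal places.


The inverter AC capacity is determined by the DC/AC ratio.
Given: P_dc = 49.41 kW, DC/AC ratio = 1.26
P_ac = P_dc / ratio = 49.41 / 1.26
P_ac = 39.21 kW

39.21


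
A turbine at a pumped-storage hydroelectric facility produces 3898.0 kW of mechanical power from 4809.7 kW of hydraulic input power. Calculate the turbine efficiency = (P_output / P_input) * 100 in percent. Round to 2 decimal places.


Turbine efficiency = (output power / input power) * 100
eta = (3898.0 / 4809.7) * 100
eta = 81.04%

81.04


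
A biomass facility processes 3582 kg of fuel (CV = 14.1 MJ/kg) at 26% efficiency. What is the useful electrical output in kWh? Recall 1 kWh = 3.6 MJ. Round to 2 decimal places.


Total energy = mass * CV = 3582 * 14.1 = 50506.2 MJ
Useful energy = total * eta = 50506.2 * 0.26 = 13131.61 MJ
Convert to kWh: 13131.61 / 3.6
Useful energy = 3647.67 kWh

3647.67


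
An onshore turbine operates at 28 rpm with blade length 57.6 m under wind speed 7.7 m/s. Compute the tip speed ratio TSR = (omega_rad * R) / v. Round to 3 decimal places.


Convert rotational speed to rad/s:
  omega = 28 * 2 * pi / 60 = 2.9322 rad/s
Compute tip speed:
  v_tip = omega * R = 2.9322 * 57.6 = 168.892 m/s
Tip speed ratio:
  TSR = v_tip / v_wind = 168.892 / 7.7 = 21.934

21.934


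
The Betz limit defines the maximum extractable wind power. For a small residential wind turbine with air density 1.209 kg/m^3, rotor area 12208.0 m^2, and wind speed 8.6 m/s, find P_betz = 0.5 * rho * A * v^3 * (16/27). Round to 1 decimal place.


The Betz coefficient Cp_max = 16/27 = 0.5926
v^3 = 8.6^3 = 636.056
P_betz = 0.5 * rho * A * v^3 * Cp_max
P_betz = 0.5 * 1.209 * 12208.0 * 636.056 * 0.5926
P_betz = 2781585.4 W

2781585.4


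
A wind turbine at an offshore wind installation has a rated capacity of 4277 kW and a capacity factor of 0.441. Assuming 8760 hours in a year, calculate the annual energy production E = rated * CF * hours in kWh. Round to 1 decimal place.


Annual energy = rated_kW * capacity_factor * hours_per_year
Given: P_rated = 4277 kW, CF = 0.441, hours = 8760
E = 4277 * 0.441 * 8760
E = 16522735.3 kWh

16522735.3


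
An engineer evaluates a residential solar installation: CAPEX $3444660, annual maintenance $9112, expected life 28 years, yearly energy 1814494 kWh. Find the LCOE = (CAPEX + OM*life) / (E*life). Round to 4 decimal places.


Total cost = CAPEX + OM * lifetime = 3444660 + 9112 * 28 = 3444660 + 255136 = 3699796
Total generation = annual * lifetime = 1814494 * 28 = 50805832 kWh
LCOE = 3699796 / 50805832
LCOE = 0.0728 $/kWh

0.0728


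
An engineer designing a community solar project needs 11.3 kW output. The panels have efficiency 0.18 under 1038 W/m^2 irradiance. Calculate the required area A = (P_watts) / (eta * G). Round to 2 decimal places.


Convert target power to watts: P = 11.3 * 1000 = 11300.0 W
Compute denominator: eta * G = 0.18 * 1038 = 186.84
Required area A = P / (eta * G) = 11300.0 / 186.84
A = 60.48 m^2

60.48


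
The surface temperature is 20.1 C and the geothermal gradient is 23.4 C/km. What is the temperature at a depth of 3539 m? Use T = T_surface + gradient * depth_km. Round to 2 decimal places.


Convert depth to km: 3539 / 1000 = 3.539 km
Temperature increase = gradient * depth_km = 23.4 * 3.539 = 82.81 C
Temperature at depth = T_surface + delta_T = 20.1 + 82.81
T = 102.91 C

102.91


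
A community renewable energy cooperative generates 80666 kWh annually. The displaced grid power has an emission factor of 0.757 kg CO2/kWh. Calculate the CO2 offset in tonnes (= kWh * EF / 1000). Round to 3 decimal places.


CO2 offset in kg = generation * emission_factor
CO2 offset = 80666 * 0.757 = 61064.16 kg
Convert to tonnes:
  CO2 offset = 61064.16 / 1000 = 61.064 tonnes

61.064


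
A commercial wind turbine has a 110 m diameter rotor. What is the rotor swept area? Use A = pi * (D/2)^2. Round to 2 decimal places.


Compute the rotor radius:
  r = D / 2 = 110 / 2 = 55.0 m
Calculate swept area:
  A = pi * r^2 = pi * 55.0^2
  A = 9503.32 m^2

9503.32


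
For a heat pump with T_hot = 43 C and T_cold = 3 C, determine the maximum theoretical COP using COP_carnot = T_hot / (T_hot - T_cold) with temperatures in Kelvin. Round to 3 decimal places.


Convert to Kelvin:
  T_hot = 43 + 273.15 = 316.15 K
  T_cold = 3 + 273.15 = 276.15 K
Apply Carnot COP formula:
  COP = T_hot_K / (T_hot_K - T_cold_K) = 316.15 / 40.0
  COP = 7.904

7.904


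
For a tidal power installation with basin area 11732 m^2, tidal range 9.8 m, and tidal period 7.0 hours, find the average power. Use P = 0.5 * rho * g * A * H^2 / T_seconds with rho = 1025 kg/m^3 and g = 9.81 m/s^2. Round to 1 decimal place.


Convert period to seconds: T = 7.0 * 3600 = 25200.0 s
H^2 = 9.8^2 = 96.04
P = 0.5 * rho * g * A * H^2 / T
P = 0.5 * 1025 * 9.81 * 11732 * 96.04 / 25200.0
P = 224794.9 W

224794.9


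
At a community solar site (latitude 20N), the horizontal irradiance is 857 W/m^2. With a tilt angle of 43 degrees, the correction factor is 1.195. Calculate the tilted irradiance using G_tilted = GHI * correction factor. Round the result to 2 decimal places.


Identify the given values:
  GHI = 857 W/m^2, tilt correction factor = 1.195
Apply the formula G_tilted = GHI * factor:
  G_tilted = 857 * 1.195
  G_tilted = 1024.12 W/m^2

1024.12


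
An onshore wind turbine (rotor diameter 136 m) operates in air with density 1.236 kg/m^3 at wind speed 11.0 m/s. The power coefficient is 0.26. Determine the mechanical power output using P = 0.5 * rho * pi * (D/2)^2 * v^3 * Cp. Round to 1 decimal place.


Step 1 -- Compute swept area:
  A = pi * (D/2)^2 = pi * (136/2)^2 = 14526.72 m^2
Step 2 -- Apply wind power equation:
  P = 0.5 * rho * A * v^3 * Cp
  v^3 = 11.0^3 = 1331.0
  P = 0.5 * 1.236 * 14526.72 * 1331.0 * 0.26
  P = 3106759.1 W

3106759.1


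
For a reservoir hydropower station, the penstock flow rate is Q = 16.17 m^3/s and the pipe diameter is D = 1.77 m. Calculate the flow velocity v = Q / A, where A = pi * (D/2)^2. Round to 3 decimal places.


Compute pipe cross-sectional area:
  A = pi * (D/2)^2 = pi * (1.77/2)^2 = 2.4606 m^2
Calculate velocity:
  v = Q / A = 16.17 / 2.4606
  v = 6.572 m/s

6.572


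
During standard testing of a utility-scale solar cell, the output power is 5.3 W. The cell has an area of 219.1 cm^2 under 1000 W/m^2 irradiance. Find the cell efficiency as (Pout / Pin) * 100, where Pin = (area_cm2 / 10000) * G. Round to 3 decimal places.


First compute the input power:
  Pin = area_cm2 / 10000 * G = 219.1 / 10000 * 1000 = 21.91 W
Then compute efficiency:
  Efficiency = (Pout / Pin) * 100 = (5.3 / 21.91) * 100
  Efficiency = 24.190%

24.190


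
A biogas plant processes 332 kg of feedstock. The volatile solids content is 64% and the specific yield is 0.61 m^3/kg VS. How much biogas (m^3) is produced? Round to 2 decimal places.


Compute volatile solids:
  VS = mass * VS_fraction = 332 * 0.64 = 212.48 kg
Calculate biogas volume:
  Biogas = VS * specific_yield = 212.48 * 0.61
  Biogas = 129.61 m^3

129.61


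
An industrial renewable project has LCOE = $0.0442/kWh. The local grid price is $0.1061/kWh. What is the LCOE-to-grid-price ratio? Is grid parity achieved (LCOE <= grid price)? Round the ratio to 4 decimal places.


Compare LCOE to grid price:
  LCOE = $0.0442/kWh, Grid price = $0.1061/kWh
  Ratio = LCOE / grid_price = 0.0442 / 0.1061 = 0.4166
  Grid parity achieved (ratio <= 1)? yes

0.4166


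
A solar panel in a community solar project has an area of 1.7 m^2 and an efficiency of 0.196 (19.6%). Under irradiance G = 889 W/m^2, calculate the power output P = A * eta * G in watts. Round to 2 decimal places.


Use the solar power formula P = A * eta * G.
Given: A = 1.7 m^2, eta = 0.196, G = 889 W/m^2
P = 1.7 * 0.196 * 889
P = 296.21 W

296.21


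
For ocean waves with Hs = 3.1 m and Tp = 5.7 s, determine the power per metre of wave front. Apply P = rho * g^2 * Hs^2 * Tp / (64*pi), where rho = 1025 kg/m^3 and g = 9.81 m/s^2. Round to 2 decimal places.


Apply wave power formula:
  g^2 = 9.81^2 = 96.2361
  Hs^2 = 3.1^2 = 9.61
  Numerator = rho * g^2 * Hs^2 * Tp = 1025 * 96.2361 * 9.61 * 5.7 = 5403312.97
  Denominator = 64 * pi = 201.0619
  P = 5403312.97 / 201.0619 = 26873.87 W/m

26873.87
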